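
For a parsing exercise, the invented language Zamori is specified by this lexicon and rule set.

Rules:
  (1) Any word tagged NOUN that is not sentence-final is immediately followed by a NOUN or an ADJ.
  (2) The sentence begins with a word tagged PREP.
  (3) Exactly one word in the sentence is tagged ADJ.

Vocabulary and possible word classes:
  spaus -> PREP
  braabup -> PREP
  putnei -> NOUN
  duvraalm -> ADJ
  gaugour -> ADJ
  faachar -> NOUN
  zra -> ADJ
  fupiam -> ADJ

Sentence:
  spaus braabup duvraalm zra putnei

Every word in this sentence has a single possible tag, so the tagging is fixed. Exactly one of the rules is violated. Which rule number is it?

3

Fixed tagging: PREP PREP ADJ ADJ NOUN.
Checking each rule: R1 ✓, R2 ✓, R3 ✗.
Only rule 3 fails.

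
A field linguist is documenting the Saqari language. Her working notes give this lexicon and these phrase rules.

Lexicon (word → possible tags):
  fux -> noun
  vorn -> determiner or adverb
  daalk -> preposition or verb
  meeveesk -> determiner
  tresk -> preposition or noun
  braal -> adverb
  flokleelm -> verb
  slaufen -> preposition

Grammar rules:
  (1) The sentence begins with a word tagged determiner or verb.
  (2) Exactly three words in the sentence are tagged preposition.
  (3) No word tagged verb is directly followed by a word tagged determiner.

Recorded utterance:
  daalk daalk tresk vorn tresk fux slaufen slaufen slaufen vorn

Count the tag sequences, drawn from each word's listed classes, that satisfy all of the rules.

4

Candidates per position — 1:daalk {preposition,verb}; 2:daalk {preposition,verb}; 3:tresk {preposition,noun}; 4:vorn {determiner,adverb}; 5:tresk {preposition,noun}; 6:fux {noun}; 7:slaufen {preposition}; 8:slaufen {preposition}; 9:slaufen {preposition}; 10:vorn {determiner,adverb}.
There are 64 candidate sequences in total.
The sequences that satisfy every rule: verb verb noun determiner noun noun preposition preposition preposition determiner; verb verb noun determiner noun noun preposition preposition preposition adverb; verb verb noun adverb noun noun preposition preposition preposition determiner; verb verb noun adverb noun noun preposition preposition preposition adverb.
Count = 4.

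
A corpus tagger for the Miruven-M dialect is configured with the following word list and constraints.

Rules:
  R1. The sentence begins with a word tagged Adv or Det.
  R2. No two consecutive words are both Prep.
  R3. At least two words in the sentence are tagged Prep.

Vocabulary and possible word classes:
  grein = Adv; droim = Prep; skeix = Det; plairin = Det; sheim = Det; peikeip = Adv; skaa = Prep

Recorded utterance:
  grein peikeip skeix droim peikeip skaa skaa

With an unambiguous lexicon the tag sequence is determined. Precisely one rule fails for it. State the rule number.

Fixed tagging: Adv Adv Det Prep Adv Prep Prep.
Applying the rules: R1 ok, R2 fails, R3 ok.
Only rule 2 fails.

2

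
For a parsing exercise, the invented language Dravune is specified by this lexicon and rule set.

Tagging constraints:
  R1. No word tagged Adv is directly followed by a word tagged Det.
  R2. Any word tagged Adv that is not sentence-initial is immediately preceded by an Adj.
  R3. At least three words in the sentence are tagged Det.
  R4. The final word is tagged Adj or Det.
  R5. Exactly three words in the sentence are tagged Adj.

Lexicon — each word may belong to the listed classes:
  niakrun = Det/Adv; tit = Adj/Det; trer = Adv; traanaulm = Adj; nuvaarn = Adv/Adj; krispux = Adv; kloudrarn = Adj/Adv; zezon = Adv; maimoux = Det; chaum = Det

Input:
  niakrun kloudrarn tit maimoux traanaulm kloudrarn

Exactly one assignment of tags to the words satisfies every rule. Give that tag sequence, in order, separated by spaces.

Candidates per position — 1:niakrun {Det,Adv}; 2:kloudrarn {Adj,Adv}; 3:tit {Adj,Det}; 4:maimoux {Det}; 5:traanaulm {Adj}; 6:kloudrarn {Adj,Adv}.
Word 1 cannot be Adv — rule 3 would then fail for every completion. It is Det.
Word 2 cannot be Adv — rule 2 would then fail for every completion. It is Adj.
Word 3 cannot be Adj — rule 3 would then fail for every completion. It is Det.
Word 6 cannot be Adv — rule 4 would then fail for every completion. It is Adj.
So the tagging must be: Det Adj Det Det Adj Adj.
Check: rule 1 ✓; rule 2 ✓; rule 3 ✓; rule 4 ✓; rule 5 ✓.

Det Adj Det Det Adj Adj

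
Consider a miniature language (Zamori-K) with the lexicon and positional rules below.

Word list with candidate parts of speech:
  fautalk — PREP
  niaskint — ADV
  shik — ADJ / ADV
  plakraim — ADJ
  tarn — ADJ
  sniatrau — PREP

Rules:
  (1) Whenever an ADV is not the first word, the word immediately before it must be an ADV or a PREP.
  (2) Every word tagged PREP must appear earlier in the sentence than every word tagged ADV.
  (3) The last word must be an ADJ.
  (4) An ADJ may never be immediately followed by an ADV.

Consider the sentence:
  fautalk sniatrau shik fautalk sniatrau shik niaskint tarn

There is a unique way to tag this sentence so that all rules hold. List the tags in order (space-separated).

Candidates per position — 1:fautalk {PREP}; 2:sniatrau {PREP}; 3:shik {ADJ,ADV}; 4:fautalk {PREP}; 5:sniatrau {PREP}; 6:shik {ADJ,ADV}; 7:niaskint {ADV}; 8:tarn {ADJ}.
Position 3: tagging it ADV would leave rule 2 unsatisfiable, so it must be ADJ.
Position 6: tagging it ADJ would leave rule 1 unsatisfiable, so it must be ADV.
The unique satisfying tagging is: PREP PREP ADJ PREP PREP ADV ADV ADJ.
Verifying each rule — rule 1 satisfied; rule 2 satisfied; rule 3 satisfied; rule 4 satisfied.

PREP PREP ADJ PREP PREP ADV ADV ADJ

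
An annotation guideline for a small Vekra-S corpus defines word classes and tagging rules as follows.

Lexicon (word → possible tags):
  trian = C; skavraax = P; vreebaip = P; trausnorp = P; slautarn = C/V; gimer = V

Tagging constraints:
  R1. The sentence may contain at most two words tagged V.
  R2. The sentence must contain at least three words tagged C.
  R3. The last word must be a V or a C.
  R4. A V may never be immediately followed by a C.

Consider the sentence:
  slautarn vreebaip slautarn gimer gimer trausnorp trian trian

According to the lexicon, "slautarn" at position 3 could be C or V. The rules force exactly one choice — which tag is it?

Candidates per position — 1:slautarn {C,V}; 2:vreebaip {P}; 3:slautarn {C,V}; 4:gimer {V}; 5:gimer {V}; 6:trausnorp {P}; 7:trian {C}; 8:trian {C}.
Position 1: tagging it V would leave rule 1 unsatisfiable, so it must be C.
Position 3: tagging it V would leave rule 1 unsatisfiable, so it must be C.
So the tagging must be: C P C V V P C C.
Checking: rule 1 satisfied; rule 2 satisfied; rule 3 satisfied; rule 4 satisfied.

C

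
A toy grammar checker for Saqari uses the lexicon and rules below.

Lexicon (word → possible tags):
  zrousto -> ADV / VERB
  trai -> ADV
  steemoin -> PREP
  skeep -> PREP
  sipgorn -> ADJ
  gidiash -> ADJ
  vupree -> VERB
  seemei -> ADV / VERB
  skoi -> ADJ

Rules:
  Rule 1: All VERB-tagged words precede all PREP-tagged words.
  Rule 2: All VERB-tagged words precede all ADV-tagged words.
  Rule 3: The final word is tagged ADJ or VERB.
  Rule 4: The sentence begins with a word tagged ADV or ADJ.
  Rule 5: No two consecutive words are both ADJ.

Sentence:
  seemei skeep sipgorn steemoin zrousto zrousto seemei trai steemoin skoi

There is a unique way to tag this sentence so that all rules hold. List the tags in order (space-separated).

Candidates per position — 1:seemei {ADV,VERB}; 2:skeep {PREP}; 3:sipgorn {ADJ}; 4:steemoin {PREP}; 5:zrousto {ADV,VERB}; 6:zrousto {ADV,VERB}; 7:seemei {ADV,VERB}; 8:trai {ADV}; 9:steemoin {PREP}; 10:skoi {ADJ}.
If word 1 were VERB, no tagging could satisfy rule 4; so word 1 is ADV.
If word 5 were VERB, no tagging could satisfy rule 1; so word 5 is ADV.
If word 6 were VERB, no tagging could satisfy rule 1; so word 6 is ADV.
If word 7 were VERB, no tagging could satisfy rule 1; so word 7 is ADV.
The only consistent sequence is: ADV PREP ADJ PREP ADV ADV ADV ADV PREP ADJ.
Verifying each rule — rule 1 satisfied; rule 2 satisfied; rule 3 satisfied; rule 4 satisfied; rule 5 satisfied.

ADV PREP ADJ PREP ADV ADV ADV ADV PREP ADJ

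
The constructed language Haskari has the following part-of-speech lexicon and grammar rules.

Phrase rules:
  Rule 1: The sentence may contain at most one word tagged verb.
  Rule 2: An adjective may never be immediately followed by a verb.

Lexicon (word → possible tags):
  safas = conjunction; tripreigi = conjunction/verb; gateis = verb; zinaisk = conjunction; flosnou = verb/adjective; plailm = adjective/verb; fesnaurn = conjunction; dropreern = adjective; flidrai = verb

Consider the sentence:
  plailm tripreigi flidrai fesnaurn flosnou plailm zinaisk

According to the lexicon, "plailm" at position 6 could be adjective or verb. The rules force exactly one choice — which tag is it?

adjective

Candidates per position — 1:plailm {adjective,verb}; 2:tripreigi {conjunction,verb}; 3:flidrai {verb}; 4:fesnaurn {conjunction}; 5:flosnou {verb,adjective}; 6:plailm {adjective,verb}; 7:zinaisk {conjunction}.
At position 1, choosing verb makes rule 1 impossible to satisfy; hence adjective.
At position 2, choosing verb makes rule 1 impossible to satisfy; hence conjunction.
At position 5, choosing verb makes rule 1 impossible to satisfy; hence adjective.
At position 6, choosing verb makes rule 1 impossible to satisfy; hence adjective.
The unique satisfying tagging is: adjective conjunction verb conjunction adjective adjective conjunction.
Check: rule 1 holds; rule 2 holds.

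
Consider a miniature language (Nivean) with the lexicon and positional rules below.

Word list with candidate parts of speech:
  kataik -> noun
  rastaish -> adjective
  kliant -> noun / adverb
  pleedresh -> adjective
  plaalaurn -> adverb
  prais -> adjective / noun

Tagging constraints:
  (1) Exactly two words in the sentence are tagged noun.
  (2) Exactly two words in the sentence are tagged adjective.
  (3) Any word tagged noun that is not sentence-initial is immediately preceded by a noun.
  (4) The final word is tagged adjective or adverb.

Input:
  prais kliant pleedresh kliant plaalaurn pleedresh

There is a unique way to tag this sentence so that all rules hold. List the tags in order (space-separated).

Candidates per position — 1:prais {adjective,noun}; 2:kliant {noun,adverb}; 3:pleedresh {adjective}; 4:kliant {noun,adverb}; 5:plaalaurn {adverb}; 6:pleedresh {adjective}.
Position 1: adjective is ruled out by rule 2; that leaves noun.
Position 4: noun is ruled out by rule 3; that leaves adverb.
Position 2: adverb is ruled out by rule 1; that leaves noun.
So the tagging must be: noun noun adjective adverb adverb adjective.
Verifying each rule — rule 1 ok; rule 2 ok; rule 3 ok; rule 4 ok.

noun noun adjective adverb adverb adjective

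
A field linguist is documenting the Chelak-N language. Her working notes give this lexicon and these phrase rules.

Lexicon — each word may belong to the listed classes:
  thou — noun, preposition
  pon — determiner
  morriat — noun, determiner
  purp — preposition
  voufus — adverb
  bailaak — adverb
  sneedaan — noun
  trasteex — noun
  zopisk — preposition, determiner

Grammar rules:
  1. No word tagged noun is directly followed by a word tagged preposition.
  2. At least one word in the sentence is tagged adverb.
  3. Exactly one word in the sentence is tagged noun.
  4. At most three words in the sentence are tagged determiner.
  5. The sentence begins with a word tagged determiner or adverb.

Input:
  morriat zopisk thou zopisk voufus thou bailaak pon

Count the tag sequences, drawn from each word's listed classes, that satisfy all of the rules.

Candidates per position — 1:morriat {noun,determiner}; 2:zopisk {preposition,determiner}; 3:thou {noun,preposition}; 4:zopisk {preposition,determiner}; 5:voufus {adverb}; 6:thou {noun,preposition}; 7:bailaak {adverb}; 8:pon {determiner}.
There are 32 candidate sequences in total.
The sequences that satisfy every rule: determiner preposition noun determiner adverb preposition adverb determiner; determiner preposition preposition preposition adverb noun adverb determiner; determiner preposition preposition determiner adverb noun adverb determiner; determiner determiner preposition preposition adverb noun adverb determiner.
Count = 4.

4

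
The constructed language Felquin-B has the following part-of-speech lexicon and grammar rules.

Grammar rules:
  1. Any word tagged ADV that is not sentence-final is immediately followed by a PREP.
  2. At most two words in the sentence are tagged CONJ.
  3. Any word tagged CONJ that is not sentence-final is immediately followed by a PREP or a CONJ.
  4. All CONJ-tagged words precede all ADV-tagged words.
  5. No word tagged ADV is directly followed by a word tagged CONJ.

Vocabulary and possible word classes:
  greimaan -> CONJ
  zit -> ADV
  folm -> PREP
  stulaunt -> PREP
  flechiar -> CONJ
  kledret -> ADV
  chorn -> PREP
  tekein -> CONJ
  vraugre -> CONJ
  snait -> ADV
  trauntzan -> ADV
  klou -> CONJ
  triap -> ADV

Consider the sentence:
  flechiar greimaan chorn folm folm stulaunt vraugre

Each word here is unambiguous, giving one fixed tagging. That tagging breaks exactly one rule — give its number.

Fixed tagging: CONJ CONJ PREP PREP PREP PREP CONJ.
Rule check: R1 pass, R2 fail, R3 pass, R4 pass, R5 pass.
Only rule 2 fails.

2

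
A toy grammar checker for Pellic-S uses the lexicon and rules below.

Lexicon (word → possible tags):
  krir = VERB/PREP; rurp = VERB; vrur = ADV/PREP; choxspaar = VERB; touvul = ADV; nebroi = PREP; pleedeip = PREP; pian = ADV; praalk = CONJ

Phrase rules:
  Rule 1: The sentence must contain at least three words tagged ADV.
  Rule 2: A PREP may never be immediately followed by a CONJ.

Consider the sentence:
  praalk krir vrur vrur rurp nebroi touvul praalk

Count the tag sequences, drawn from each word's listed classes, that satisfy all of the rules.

Candidates per position — 1:praalk {CONJ}; 2:krir {VERB,PREP}; 3:vrur {ADV,PREP}; 4:vrur {ADV,PREP}; 5:rurp {VERB}; 6:nebroi {PREP}; 7:touvul {ADV}; 8:praalk {CONJ}.
There are 8 candidate sequences in total.
The sequences that satisfy every rule: CONJ VERB ADV ADV VERB PREP ADV CONJ; CONJ PREP ADV ADV VERB PREP ADV CONJ.
Count = 2.

2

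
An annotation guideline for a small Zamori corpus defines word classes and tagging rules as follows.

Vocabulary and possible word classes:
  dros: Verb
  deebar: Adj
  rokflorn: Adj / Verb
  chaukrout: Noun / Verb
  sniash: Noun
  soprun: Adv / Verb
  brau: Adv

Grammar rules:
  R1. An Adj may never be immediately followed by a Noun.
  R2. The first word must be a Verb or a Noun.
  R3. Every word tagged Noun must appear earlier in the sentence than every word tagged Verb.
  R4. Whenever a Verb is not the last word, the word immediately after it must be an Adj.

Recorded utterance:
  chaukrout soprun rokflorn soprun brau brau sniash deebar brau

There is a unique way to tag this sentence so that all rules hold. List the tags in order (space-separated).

Candidates per position — 1:chaukrout {Noun,Verb}; 2:soprun {Adv,Verb}; 3:rokflorn {Adj,Verb}; 4:soprun {Adv,Verb}; 5:brau {Adv}; 6:brau {Adv}; 7:sniash {Noun}; 8:deebar {Adj}; 9:brau {Adv}.
Position 1: Verb is ruled out by rule 3; that leaves Noun.
Position 2: Verb is ruled out by rule 3; that leaves Adv.
Position 3: Verb is ruled out by rule 3; that leaves Adj.
Position 4: Verb is ruled out by rule 3; that leaves Adv.
So the tagging must be: Noun Adv Adj Adv Adv Adv Noun Adj Adv.
Rule-by-rule: rule 1 satisfied; rule 2 satisfied; rule 3 satisfied; rule 4 satisfied.

Noun Adv Adj Adv Adv Adv Noun Adj Adv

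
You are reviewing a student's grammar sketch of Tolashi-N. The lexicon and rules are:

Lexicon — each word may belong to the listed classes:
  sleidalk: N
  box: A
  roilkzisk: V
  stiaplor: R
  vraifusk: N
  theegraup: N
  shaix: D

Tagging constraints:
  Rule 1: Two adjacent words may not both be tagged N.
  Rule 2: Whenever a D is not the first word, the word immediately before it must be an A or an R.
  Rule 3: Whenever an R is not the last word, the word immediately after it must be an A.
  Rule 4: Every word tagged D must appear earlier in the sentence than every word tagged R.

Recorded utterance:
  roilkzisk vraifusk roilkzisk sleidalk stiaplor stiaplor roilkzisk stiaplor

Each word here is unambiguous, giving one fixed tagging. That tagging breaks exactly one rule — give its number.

Fixed tagging: V N V N R R V R.
Applying the rules: R1 pass, R2 pass, R3 fail, R4 pass.
Only rule 3 fails.

3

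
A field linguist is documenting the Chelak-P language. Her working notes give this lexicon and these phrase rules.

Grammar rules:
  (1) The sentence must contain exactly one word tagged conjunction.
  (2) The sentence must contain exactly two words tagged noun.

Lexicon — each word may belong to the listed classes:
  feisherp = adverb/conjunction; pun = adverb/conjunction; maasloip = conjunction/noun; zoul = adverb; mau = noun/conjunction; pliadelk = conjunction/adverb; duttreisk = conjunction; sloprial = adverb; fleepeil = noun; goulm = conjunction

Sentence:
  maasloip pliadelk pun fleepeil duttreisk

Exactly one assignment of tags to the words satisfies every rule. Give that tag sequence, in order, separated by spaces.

noun adverb adverb noun conjunction

Candidates per position — 1:maasloip {conjunction,noun}; 2:pliadelk {conjunction,adverb}; 3:pun {adverb,conjunction}; 4:fleepeil {noun}; 5:duttreisk {conjunction}.
Word 1 cannot be conjunction — rule 1 would then fail for every completion. It is noun.
Word 2 cannot be conjunction — rule 1 would then fail for every completion. It is adverb.
Word 3 cannot be conjunction — rule 1 would then fail for every completion. It is adverb.
The unique satisfying tagging is: noun adverb adverb noun conjunction.
Checking: rule 1 satisfied; rule 2 satisfied.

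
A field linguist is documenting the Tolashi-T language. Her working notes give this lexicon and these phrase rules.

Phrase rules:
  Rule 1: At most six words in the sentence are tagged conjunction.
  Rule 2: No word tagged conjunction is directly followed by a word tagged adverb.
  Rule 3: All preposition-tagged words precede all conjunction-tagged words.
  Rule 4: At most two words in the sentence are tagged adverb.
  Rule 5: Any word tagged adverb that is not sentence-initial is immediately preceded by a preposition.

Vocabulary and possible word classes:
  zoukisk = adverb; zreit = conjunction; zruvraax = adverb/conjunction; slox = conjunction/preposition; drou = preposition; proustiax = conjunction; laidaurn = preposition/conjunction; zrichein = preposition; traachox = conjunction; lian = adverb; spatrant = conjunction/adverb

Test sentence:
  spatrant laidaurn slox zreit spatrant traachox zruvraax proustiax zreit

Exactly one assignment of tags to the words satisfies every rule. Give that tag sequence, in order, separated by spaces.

adverb preposition preposition conjunction conjunction conjunction conjunction conjunction conjunction

Candidates per position — 1:spatrant {conjunction,adverb}; 2:laidaurn {preposition,conjunction}; 3:slox {conjunction,preposition}; 4:zreit {conjunction}; 5:spatrant {conjunction,adverb}; 6:traachox {conjunction}; 7:zruvraax {adverb,conjunction}; 8:proustiax {conjunction}; 9:zreit {conjunction}.
Position 5: tagging it adverb would leave rule 2 unsatisfiable, so it must be conjunction.
Position 7: tagging it adverb would leave rule 2 unsatisfiable, so it must be conjunction.
Position 1: tagging it conjunction would leave rule 1 unsatisfiable, so it must be adverb.
Position 2: tagging it conjunction would leave rule 1 unsatisfiable, so it must be preposition.
Position 3: tagging it conjunction would leave rule 1 unsatisfiable, so it must be preposition.
That leaves exactly one tagging: adverb preposition preposition conjunction conjunction conjunction conjunction conjunction conjunction.
Check: rule 1 ✓; rule 2 ✓; rule 3 ✓; rule 4 ✓; rule 5 ✓.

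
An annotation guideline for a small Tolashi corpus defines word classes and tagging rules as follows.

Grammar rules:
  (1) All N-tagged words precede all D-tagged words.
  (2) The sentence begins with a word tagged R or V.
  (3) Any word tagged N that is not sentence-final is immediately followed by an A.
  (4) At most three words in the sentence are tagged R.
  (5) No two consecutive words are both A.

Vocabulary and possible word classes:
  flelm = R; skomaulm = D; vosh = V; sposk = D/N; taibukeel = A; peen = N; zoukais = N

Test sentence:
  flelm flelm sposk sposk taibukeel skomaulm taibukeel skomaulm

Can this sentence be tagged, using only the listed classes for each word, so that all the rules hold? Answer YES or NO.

Candidates per position — 1:flelm {R}; 2:flelm {R}; 3:sposk {D,N}; 4:sposk {D,N}; 5:taibukeel {A}; 6:skomaulm {D}; 7:taibukeel {A}; 8:skomaulm {D}.
One satisfying assignment: R R D D A D A D.
Check: rule 1 ✓; rule 2 ✓; rule 3 ✓; rule 4 ✓; rule 5 ✓.

YES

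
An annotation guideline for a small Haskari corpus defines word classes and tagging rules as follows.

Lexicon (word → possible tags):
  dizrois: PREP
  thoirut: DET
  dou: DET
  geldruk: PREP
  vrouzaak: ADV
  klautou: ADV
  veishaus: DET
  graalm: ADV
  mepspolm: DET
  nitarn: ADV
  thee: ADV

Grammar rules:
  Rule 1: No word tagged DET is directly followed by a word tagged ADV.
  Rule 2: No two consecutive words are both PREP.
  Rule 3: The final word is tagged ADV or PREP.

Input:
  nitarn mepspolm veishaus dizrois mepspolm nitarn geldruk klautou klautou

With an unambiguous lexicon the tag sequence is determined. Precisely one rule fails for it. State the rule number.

1

Fixed tagging: ADV DET DET PREP DET ADV PREP ADV ADV.
Applying the rules: R1 fails, R2 ok, R3 ok.
Only rule 1 fails.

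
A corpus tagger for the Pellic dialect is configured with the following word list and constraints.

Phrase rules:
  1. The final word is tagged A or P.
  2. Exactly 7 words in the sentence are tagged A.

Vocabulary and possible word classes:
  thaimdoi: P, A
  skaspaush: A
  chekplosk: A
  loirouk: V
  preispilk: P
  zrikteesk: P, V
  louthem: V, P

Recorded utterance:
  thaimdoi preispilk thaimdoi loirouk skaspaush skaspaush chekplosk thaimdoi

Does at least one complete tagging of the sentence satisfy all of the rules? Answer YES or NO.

NO

Candidates per position — 1:thaimdoi {P,A}; 2:preispilk {P}; 3:thaimdoi {P,A}; 4:loirouk {V}; 5:skaspaush {A}; 6:skaspaush {A}; 7:chekplosk {A}; 8:thaimdoi {P,A}.
Rule 2 cannot be satisfied by any choice of tags from the lexicon.
So there is no consistent tagging.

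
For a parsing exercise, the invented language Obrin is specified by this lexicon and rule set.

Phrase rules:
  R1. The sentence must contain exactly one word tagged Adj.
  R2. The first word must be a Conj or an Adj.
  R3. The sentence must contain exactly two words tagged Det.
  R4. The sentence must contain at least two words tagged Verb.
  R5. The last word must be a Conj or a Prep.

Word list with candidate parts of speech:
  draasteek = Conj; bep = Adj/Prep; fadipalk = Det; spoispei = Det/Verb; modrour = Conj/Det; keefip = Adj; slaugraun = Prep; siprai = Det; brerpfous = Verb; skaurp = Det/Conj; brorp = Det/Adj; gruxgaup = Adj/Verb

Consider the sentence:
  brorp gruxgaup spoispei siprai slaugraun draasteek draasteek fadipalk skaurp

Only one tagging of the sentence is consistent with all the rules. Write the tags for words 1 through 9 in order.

Candidates per position — 1:brorp {Det,Adj}; 2:gruxgaup {Adj,Verb}; 3:spoispei {Det,Verb}; 4:siprai {Det}; 5:slaugraun {Prep}; 6:draasteek {Conj}; 7:draasteek {Conj}; 8:fadipalk {Det}; 9:skaurp {Det,Conj}.
If word 1 were Det, no tagging could satisfy rule 2; so word 1 is Adj.
If word 2 were Adj, no tagging could satisfy rule 1; so word 2 is Verb.
If word 3 were Det, no tagging could satisfy rule 3; so word 3 is Verb.
If word 9 were Det, no tagging could satisfy rule 3; so word 9 is Conj.
The only consistent sequence is: Adj Verb Verb Det Prep Conj Conj Det Conj.
Check: rule 1 ✓; rule 2 ✓; rule 3 ✓; rule 4 ✓; rule 5 ✓.

Adj Verb Verb Det Prep Conj Conj Det Conj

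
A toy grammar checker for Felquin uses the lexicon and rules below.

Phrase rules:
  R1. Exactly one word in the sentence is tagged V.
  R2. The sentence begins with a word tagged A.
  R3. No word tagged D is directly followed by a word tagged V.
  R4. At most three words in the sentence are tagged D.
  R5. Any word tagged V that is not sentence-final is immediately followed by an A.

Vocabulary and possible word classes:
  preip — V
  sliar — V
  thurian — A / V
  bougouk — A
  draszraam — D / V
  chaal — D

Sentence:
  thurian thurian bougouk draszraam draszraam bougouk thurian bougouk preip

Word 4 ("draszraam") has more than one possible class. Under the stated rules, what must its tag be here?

Candidates per position — 1:thurian {A,V}; 2:thurian {A,V}; 3:bougouk {A}; 4:draszraam {D,V}; 5:draszraam {D,V}; 6:bougouk {A}; 7:thurian {A,V}; 8:bougouk {A}; 9:preip {V}.
Position 1: V is ruled out by rule 1; that leaves A.
Position 2: V is ruled out by rule 1; that leaves A.
Position 4: V is ruled out by rule 1; that leaves D.
Position 5: V is ruled out by rule 1; that leaves D.
Position 7: V is ruled out by rule 1; that leaves A.
The unique satisfying tagging is: A A A D D A A A V.
Checking: rule 1 ✓; rule 2 ✓; rule 3 ✓; rule 4 ✓; rule 5 ✓.

D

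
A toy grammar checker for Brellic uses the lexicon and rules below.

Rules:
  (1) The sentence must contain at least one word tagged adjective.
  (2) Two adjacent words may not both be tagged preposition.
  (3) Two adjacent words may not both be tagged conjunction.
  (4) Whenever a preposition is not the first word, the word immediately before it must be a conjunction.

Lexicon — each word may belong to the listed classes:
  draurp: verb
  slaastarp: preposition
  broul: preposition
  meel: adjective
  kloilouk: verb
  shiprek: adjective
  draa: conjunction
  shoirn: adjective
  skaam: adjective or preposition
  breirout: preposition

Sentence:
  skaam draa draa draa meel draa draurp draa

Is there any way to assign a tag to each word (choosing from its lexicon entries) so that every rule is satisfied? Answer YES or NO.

NO

Candidates per position — 1:skaam {adjective,preposition}; 2:draa {conjunction}; 3:draa {conjunction}; 4:draa {conjunction}; 5:meel {adjective}; 6:draa {conjunction}; 7:draurp {verb}; 8:draa {conjunction}.
Rule 3 cannot be satisfied by any choice of tags from the lexicon.
So there is no consistent tagging.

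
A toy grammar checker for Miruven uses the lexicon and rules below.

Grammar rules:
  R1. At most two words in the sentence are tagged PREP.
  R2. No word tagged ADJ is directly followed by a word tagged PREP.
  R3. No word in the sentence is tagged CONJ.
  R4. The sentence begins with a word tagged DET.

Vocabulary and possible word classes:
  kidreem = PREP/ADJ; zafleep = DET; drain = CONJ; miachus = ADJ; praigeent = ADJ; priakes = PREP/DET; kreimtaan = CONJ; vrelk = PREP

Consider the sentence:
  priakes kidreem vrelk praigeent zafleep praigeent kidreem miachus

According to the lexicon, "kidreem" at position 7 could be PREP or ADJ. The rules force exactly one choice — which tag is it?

ADJ

Candidates per position — 1:priakes {PREP,DET}; 2:kidreem {PREP,ADJ}; 3:vrelk {PREP}; 4:praigeent {ADJ}; 5:zafleep {DET}; 6:praigeent {ADJ}; 7:kidreem {PREP,ADJ}; 8:miachus {ADJ}.
Position 1: tagging it PREP would leave rule 4 unsatisfiable, so it must be DET.
Position 2: tagging it ADJ would leave rule 2 unsatisfiable, so it must be PREP.
Position 7: tagging it PREP would leave rule 1 unsatisfiable, so it must be ADJ.
So the tagging must be: DET PREP PREP ADJ DET ADJ ADJ ADJ.
Checking: rule 1 ✓; rule 2 ✓; rule 3 ✓; rule 4 ✓.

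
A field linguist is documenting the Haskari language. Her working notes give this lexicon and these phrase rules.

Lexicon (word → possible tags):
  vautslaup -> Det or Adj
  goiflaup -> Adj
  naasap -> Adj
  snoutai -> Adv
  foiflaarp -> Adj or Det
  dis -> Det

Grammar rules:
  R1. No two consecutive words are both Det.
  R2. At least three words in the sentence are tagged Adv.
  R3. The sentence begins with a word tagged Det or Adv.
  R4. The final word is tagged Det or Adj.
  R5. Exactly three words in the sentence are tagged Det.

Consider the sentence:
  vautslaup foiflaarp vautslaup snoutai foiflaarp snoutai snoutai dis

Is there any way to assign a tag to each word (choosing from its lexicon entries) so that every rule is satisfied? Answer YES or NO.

YES

Candidates per position — 1:vautslaup {Det,Adj}; 2:foiflaarp {Adj,Det}; 3:vautslaup {Det,Adj}; 4:snoutai {Adv}; 5:foiflaarp {Adj,Det}; 6:snoutai {Adv}; 7:snoutai {Adv}; 8:dis {Det}.
One satisfying assignment: Det Adj Det Adv Adj Adv Adv Det.
Check: rule 1 holds; rule 2 holds; rule 3 holds; rule 4 holds; rule 5 holds.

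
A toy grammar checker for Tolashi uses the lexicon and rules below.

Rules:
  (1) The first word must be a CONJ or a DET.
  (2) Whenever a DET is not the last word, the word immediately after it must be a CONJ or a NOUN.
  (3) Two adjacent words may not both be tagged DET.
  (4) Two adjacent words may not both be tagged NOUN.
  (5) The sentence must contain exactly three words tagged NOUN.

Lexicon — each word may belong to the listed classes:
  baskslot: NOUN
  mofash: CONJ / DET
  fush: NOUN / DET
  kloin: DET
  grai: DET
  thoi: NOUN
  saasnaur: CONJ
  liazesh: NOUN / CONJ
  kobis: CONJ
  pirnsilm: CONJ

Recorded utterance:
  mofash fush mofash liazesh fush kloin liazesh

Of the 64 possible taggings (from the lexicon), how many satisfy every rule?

Candidates per position — 1:mofash {CONJ,DET}; 2:fush {NOUN,DET}; 3:mofash {CONJ,DET}; 4:liazesh {NOUN,CONJ}; 5:fush {NOUN,DET}; 6:kloin {DET}; 7:liazesh {NOUN,CONJ}.
There are 64 candidate sequences in total.
The sequences that satisfy every rule: CONJ NOUN CONJ CONJ NOUN DET NOUN; CONJ NOUN DET CONJ NOUN DET NOUN; DET NOUN CONJ CONJ NOUN DET NOUN; DET NOUN DET CONJ NOUN DET NOUN.
Count = 4.

4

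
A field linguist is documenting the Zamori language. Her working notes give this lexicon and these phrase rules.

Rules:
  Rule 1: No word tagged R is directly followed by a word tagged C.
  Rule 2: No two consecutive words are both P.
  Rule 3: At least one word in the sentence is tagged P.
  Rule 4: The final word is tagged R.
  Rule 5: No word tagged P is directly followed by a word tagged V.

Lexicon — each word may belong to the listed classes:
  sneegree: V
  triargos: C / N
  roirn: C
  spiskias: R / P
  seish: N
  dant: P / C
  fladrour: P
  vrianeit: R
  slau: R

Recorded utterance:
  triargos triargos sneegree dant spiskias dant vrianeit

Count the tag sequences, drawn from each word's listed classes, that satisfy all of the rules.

Candidates per position — 1:triargos {C,N}; 2:triargos {C,N}; 3:sneegree {V}; 4:dant {P,C}; 5:spiskias {R,P}; 6:dant {P,C}; 7:vrianeit {R}.
There are 32 candidate sequences in total.
Checking each against the rules leaves 12 sequences.
Count = 12.

12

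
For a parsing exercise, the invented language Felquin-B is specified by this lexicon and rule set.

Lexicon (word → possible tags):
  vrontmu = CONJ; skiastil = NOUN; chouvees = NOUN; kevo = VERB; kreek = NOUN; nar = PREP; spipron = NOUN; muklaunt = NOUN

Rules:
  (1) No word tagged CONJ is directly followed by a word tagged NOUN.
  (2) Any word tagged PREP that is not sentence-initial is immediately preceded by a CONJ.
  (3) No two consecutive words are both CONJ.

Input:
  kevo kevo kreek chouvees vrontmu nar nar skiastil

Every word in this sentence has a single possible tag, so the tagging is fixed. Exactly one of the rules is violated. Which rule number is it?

2

Fixed tagging: VERB VERB NOUN NOUN CONJ PREP PREP NOUN.
Applying the rules: R1 holds, R2 violated, R3 holds.
Only rule 2 fails.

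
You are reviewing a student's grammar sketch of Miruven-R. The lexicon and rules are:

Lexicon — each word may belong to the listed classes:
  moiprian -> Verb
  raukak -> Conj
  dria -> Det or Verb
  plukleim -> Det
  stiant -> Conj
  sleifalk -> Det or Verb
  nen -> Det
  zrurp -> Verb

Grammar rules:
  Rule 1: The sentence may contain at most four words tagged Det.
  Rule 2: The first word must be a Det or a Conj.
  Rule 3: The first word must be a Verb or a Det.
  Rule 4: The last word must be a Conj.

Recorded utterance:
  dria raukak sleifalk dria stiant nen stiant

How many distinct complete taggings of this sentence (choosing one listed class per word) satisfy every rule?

4

Candidates per position — 1:dria {Det,Verb}; 2:raukak {Conj}; 3:sleifalk {Det,Verb}; 4:dria {Det,Verb}; 5:stiant {Conj}; 6:nen {Det}; 7:stiant {Conj}.
There are 8 candidate sequences in total.
The sequences that satisfy every rule: Det Conj Det Det Conj Det Conj; Det Conj Det Verb Conj Det Conj; Det Conj Verb Det Conj Det Conj; Det Conj Verb Verb Conj Det Conj.
Count = 4.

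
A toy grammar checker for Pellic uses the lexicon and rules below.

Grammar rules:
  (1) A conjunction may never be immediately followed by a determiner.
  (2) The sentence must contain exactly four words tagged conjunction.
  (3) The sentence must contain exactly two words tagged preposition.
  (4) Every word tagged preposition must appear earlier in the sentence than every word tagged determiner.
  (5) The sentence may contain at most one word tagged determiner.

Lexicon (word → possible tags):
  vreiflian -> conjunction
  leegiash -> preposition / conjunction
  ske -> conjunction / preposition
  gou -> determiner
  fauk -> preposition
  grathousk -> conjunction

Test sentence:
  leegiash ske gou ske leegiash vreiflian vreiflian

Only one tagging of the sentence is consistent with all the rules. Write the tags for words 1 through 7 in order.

preposition preposition determiner conjunction conjunction conjunction conjunction

Candidates per position — 1:leegiash {preposition,conjunction}; 2:ske {conjunction,preposition}; 3:gou {determiner}; 4:ske {conjunction,preposition}; 5:leegiash {preposition,conjunction}; 6:vreiflian {conjunction}; 7:vreiflian {conjunction}.
If word 2 were conjunction, no tagging could satisfy rule 1; so word 2 is preposition.
If word 4 were preposition, no tagging could satisfy rule 4; so word 4 is conjunction.
If word 5 were preposition, no tagging could satisfy rule 4; so word 5 is conjunction.
If word 1 were conjunction, no tagging could satisfy rule 2; so word 1 is preposition.
The only consistent sequence is: preposition preposition determiner conjunction conjunction conjunction conjunction.
Rule-by-rule: rule 1 ✓; rule 2 ✓; rule 3 ✓; rule 4 ✓; rule 5 ✓.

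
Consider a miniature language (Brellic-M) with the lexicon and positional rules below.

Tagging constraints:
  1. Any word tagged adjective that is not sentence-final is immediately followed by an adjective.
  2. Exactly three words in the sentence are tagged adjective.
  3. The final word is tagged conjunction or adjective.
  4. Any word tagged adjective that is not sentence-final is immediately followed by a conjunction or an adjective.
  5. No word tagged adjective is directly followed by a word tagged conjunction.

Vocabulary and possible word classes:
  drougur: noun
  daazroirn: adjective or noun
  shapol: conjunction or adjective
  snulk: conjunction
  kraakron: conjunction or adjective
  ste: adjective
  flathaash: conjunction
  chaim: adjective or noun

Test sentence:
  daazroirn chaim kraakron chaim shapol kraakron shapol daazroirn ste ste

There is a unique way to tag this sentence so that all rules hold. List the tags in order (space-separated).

Candidates per position — 1:daazroirn {adjective,noun}; 2:chaim {adjective,noun}; 3:kraakron {conjunction,adjective}; 4:chaim {adjective,noun}; 5:shapol {conjunction,adjective}; 6:kraakron {conjunction,adjective}; 7:shapol {conjunction,adjective}; 8:daazroirn {adjective,noun}; 9:ste {adjective}; 10:ste {adjective}.
The remaining ambiguous positions (1, 2, 3, 4, 5, 6, 7, 8) are resolved jointly — only one combination satisfies every rule.
So the tagging must be: noun noun conjunction noun conjunction conjunction conjunction adjective adjective adjective.
Check: rule 1 satisfied; rule 2 satisfied; rule 3 satisfied; rule 4 satisfied; rule 5 satisfied.

noun noun conjunction noun conjunction conjunction conjunction adjective adjective adjective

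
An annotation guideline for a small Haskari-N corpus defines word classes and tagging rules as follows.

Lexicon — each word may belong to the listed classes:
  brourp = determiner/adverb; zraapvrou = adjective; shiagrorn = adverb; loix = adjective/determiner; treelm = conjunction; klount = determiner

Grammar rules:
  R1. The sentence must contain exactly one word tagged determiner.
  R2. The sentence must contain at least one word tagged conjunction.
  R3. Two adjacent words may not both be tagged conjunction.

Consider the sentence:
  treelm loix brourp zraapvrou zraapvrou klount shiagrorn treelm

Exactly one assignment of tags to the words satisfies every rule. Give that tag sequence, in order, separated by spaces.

Candidates per position — 1:treelm {conjunction}; 2:loix {adjective,determiner}; 3:brourp {determiner,adverb}; 4:zraapvrou {adjective}; 5:zraapvrou {adjective}; 6:klount {determiner}; 7:shiagrorn {adverb}; 8:treelm {conjunction}.
If word 2 were determiner, no tagging could satisfy rule 1; so word 2 is adjective.
If word 3 were determiner, no tagging could satisfy rule 1; so word 3 is adverb.
That leaves exactly one tagging: conjunction adjective adverb adjective adjective determiner adverb conjunction.
Check: rule 1 holds; rule 2 holds; rule 3 holds.

conjunction adjective adverb adjective adjective determiner adverb conjunction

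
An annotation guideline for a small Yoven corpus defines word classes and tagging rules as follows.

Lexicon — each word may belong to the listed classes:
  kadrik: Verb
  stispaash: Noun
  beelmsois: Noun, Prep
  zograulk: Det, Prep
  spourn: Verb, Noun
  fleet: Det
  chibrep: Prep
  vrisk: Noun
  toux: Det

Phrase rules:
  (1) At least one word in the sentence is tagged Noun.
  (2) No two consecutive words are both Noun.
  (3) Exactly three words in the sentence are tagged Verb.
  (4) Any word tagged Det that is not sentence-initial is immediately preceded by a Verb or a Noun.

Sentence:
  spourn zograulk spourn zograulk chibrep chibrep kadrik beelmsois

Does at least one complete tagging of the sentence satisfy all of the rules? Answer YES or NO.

Candidates per position — 1:spourn {Verb,Noun}; 2:zograulk {Det,Prep}; 3:spourn {Verb,Noun}; 4:zograulk {Det,Prep}; 5:chibrep {Prep}; 6:chibrep {Prep}; 7:kadrik {Verb}; 8:beelmsois {Noun,Prep}.
One satisfying assignment: Verb Det Verb Prep Prep Prep Verb Noun.
Rule-by-rule: rule 1 ok; rule 2 ok; rule 3 ok; rule 4 ok.

YES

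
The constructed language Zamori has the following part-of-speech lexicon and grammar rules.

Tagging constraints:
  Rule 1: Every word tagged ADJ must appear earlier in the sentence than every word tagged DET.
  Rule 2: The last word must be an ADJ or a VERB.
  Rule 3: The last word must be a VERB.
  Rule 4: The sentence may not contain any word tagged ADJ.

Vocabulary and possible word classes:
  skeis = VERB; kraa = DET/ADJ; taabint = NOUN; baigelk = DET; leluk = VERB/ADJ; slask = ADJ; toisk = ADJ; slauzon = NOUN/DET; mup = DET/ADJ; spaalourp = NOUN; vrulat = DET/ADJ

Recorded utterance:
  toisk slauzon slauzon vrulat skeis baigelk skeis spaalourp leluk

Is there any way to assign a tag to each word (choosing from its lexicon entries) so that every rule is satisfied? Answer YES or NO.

NO

Candidates per position — 1:toisk {ADJ}; 2:slauzon {NOUN,DET}; 3:slauzon {NOUN,DET}; 4:vrulat {DET,ADJ}; 5:skeis {VERB}; 6:baigelk {DET}; 7:skeis {VERB}; 8:spaalourp {NOUN}; 9:leluk {VERB,ADJ}.
Rule 4 cannot be satisfied by any choice of tags from the lexicon.
So there is no consistent tagging.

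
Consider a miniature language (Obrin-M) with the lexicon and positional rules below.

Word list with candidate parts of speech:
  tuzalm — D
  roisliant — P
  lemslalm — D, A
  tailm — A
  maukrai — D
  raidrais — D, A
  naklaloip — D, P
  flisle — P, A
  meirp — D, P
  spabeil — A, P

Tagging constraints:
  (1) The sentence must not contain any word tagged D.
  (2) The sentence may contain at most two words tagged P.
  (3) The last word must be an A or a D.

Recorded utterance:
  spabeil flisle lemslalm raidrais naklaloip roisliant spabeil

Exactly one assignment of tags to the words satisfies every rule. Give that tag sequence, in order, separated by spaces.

Candidates per position — 1:spabeil {A,P}; 2:flisle {P,A}; 3:lemslalm {D,A}; 4:raidrais {D,A}; 5:naklaloip {D,P}; 6:roisliant {P}; 7:spabeil {A,P}.
If word 3 were D, no tagging could satisfy rule 1; so word 3 is A.
If word 4 were D, no tagging could satisfy rule 1; so word 4 is A.
If word 5 were D, no tagging could satisfy rule 1; so word 5 is P.
If word 7 were P, no tagging could satisfy rule 2; so word 7 is A.
If word 1 were P, no tagging could satisfy rule 2; so word 1 is A.
If word 2 were P, no tagging could satisfy rule 2; so word 2 is A.
The unique satisfying tagging is: A A A A P P A.
Check: rule 1 ok; rule 2 ok; rule 3 ok.

A A A A P P A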